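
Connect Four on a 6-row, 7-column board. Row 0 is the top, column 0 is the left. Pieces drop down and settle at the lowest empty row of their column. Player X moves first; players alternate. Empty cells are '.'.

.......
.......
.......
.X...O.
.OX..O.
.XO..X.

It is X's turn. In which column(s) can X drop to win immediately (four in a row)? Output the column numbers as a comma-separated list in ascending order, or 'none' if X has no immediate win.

Answer: none

Derivation:
col 0: drop X → no win
col 1: drop X → no win
col 2: drop X → no win
col 3: drop X → no win
col 4: drop X → no win
col 5: drop X → no win
col 6: drop X → no win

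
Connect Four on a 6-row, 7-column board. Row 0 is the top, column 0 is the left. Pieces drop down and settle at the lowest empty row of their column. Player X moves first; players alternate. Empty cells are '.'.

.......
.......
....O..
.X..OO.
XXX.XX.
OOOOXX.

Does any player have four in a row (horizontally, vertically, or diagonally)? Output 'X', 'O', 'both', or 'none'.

O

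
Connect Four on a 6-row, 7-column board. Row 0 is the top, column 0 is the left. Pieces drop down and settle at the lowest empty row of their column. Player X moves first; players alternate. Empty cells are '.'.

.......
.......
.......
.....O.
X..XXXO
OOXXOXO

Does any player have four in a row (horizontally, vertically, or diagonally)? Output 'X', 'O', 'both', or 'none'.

none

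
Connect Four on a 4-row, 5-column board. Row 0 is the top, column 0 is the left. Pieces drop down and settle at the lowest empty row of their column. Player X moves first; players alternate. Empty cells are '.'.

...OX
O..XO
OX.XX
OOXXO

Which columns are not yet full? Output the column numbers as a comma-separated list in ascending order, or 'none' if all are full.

col 0: top cell = '.' → open
col 1: top cell = '.' → open
col 2: top cell = '.' → open
col 3: top cell = 'O' → FULL
col 4: top cell = 'X' → FULL

Answer: 0,1,2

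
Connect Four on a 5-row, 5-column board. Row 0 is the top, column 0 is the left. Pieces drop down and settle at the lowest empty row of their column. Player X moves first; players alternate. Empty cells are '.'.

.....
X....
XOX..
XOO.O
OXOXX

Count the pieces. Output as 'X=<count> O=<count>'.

X=7 O=6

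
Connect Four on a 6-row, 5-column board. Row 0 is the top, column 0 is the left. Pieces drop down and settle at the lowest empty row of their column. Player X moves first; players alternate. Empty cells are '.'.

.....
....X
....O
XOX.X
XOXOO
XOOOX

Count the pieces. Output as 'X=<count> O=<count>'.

X=8 O=8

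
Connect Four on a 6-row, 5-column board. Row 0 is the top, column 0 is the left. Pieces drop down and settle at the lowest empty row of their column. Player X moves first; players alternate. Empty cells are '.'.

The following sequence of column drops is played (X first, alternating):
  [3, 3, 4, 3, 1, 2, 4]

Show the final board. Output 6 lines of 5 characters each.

Answer: .....
.....
.....
...O.
...OX
.XOXX

Derivation:
Move 1: X drops in col 3, lands at row 5
Move 2: O drops in col 3, lands at row 4
Move 3: X drops in col 4, lands at row 5
Move 4: O drops in col 3, lands at row 3
Move 5: X drops in col 1, lands at row 5
Move 6: O drops in col 2, lands at row 5
Move 7: X drops in col 4, lands at row 4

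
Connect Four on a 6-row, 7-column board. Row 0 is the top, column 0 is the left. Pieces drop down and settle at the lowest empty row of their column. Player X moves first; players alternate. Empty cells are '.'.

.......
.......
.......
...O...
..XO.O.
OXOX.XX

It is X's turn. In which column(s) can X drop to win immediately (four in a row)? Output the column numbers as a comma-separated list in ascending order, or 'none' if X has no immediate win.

Answer: 4

Derivation:
col 0: drop X → no win
col 1: drop X → no win
col 2: drop X → no win
col 3: drop X → no win
col 4: drop X → WIN!
col 5: drop X → no win
col 6: drop X → no win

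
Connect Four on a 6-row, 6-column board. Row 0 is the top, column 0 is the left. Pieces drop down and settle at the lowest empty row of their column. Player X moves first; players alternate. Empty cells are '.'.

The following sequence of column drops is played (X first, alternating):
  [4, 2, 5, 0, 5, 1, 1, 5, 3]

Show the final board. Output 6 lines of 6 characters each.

Answer: ......
......
......
.....O
.X...X
OOOXXX

Derivation:
Move 1: X drops in col 4, lands at row 5
Move 2: O drops in col 2, lands at row 5
Move 3: X drops in col 5, lands at row 5
Move 4: O drops in col 0, lands at row 5
Move 5: X drops in col 5, lands at row 4
Move 6: O drops in col 1, lands at row 5
Move 7: X drops in col 1, lands at row 4
Move 8: O drops in col 5, lands at row 3
Move 9: X drops in col 3, lands at row 5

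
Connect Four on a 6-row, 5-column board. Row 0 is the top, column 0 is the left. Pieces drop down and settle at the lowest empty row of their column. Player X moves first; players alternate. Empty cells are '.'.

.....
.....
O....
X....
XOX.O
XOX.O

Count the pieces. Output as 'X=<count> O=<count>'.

X=5 O=5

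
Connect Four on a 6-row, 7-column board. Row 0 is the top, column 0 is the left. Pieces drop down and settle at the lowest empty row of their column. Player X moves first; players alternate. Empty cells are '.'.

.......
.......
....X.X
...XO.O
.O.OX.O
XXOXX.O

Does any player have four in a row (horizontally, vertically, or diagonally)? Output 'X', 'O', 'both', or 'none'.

none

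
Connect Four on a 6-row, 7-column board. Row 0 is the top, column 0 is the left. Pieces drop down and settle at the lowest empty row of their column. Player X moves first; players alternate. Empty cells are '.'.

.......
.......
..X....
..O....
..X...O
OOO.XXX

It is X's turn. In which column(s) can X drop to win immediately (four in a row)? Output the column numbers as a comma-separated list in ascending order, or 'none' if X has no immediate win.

col 0: drop X → no win
col 1: drop X → no win
col 2: drop X → no win
col 3: drop X → WIN!
col 4: drop X → no win
col 5: drop X → no win
col 6: drop X → no win

Answer: 3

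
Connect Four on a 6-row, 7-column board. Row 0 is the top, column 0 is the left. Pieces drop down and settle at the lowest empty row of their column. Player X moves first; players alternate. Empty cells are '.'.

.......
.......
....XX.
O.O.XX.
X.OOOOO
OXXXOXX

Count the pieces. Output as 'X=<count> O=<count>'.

X=10 O=9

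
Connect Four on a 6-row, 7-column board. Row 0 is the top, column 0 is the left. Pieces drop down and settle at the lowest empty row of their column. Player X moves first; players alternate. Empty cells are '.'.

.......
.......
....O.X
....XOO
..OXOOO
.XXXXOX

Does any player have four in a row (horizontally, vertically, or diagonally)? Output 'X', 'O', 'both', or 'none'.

X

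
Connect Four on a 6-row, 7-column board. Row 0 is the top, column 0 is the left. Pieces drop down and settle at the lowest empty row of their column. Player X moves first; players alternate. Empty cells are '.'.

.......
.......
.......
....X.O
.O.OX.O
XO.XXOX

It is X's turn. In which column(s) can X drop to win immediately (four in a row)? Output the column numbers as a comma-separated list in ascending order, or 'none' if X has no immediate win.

col 0: drop X → no win
col 1: drop X → no win
col 2: drop X → no win
col 3: drop X → no win
col 4: drop X → WIN!
col 5: drop X → no win
col 6: drop X → no win

Answer: 4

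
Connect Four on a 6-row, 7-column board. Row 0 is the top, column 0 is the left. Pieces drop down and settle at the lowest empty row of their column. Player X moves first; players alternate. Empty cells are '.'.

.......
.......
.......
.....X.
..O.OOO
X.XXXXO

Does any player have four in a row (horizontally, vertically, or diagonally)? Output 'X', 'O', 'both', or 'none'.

X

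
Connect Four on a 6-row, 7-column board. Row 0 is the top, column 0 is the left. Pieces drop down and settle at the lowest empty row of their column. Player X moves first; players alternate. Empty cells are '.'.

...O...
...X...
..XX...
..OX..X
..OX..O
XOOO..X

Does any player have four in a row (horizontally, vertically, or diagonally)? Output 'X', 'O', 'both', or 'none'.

X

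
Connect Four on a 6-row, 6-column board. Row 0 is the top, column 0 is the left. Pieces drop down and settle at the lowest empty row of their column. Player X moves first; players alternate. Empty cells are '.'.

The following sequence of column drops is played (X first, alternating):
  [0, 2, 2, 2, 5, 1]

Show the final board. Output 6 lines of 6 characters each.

Move 1: X drops in col 0, lands at row 5
Move 2: O drops in col 2, lands at row 5
Move 3: X drops in col 2, lands at row 4
Move 4: O drops in col 2, lands at row 3
Move 5: X drops in col 5, lands at row 5
Move 6: O drops in col 1, lands at row 5

Answer: ......
......
......
..O...
..X...
XOO..X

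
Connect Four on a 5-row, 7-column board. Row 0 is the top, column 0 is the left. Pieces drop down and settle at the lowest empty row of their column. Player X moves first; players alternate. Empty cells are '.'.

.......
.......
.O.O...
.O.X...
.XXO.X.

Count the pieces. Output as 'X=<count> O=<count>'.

X=4 O=4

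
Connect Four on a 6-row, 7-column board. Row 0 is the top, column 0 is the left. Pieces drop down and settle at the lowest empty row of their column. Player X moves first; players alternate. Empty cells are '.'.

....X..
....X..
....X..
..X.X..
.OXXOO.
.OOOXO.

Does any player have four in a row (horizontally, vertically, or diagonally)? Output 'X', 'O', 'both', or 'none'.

X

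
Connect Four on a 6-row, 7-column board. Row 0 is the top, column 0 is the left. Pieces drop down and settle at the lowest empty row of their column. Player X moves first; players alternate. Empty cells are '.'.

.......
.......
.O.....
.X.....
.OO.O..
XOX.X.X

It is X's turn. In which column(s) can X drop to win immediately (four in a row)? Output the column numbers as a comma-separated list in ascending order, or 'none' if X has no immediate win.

Answer: none

Derivation:
col 0: drop X → no win
col 1: drop X → no win
col 2: drop X → no win
col 3: drop X → no win
col 4: drop X → no win
col 5: drop X → no win
col 6: drop X → no win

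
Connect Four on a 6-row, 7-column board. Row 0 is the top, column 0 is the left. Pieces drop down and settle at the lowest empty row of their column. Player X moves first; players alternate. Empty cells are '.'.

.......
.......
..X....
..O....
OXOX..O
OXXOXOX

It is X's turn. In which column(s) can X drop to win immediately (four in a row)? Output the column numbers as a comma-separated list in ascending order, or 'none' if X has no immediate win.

Answer: none

Derivation:
col 0: drop X → no win
col 1: drop X → no win
col 2: drop X → no win
col 3: drop X → no win
col 4: drop X → no win
col 5: drop X → no win
col 6: drop X → no win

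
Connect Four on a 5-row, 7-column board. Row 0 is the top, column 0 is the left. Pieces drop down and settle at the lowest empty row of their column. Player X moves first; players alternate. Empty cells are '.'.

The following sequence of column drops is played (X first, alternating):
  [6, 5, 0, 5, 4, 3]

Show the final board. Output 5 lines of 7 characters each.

Answer: .......
.......
.......
.....O.
X..OXOX

Derivation:
Move 1: X drops in col 6, lands at row 4
Move 2: O drops in col 5, lands at row 4
Move 3: X drops in col 0, lands at row 4
Move 4: O drops in col 5, lands at row 3
Move 5: X drops in col 4, lands at row 4
Move 6: O drops in col 3, lands at row 4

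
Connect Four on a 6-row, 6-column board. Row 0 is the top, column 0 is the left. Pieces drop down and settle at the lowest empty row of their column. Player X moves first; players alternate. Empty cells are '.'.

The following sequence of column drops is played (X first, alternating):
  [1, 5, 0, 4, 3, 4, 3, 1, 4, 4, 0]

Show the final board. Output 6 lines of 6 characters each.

Answer: ......
......
....O.
....X.
XO.XO.
XX.XOO

Derivation:
Move 1: X drops in col 1, lands at row 5
Move 2: O drops in col 5, lands at row 5
Move 3: X drops in col 0, lands at row 5
Move 4: O drops in col 4, lands at row 5
Move 5: X drops in col 3, lands at row 5
Move 6: O drops in col 4, lands at row 4
Move 7: X drops in col 3, lands at row 4
Move 8: O drops in col 1, lands at row 4
Move 9: X drops in col 4, lands at row 3
Move 10: O drops in col 4, lands at row 2
Move 11: X drops in col 0, lands at row 4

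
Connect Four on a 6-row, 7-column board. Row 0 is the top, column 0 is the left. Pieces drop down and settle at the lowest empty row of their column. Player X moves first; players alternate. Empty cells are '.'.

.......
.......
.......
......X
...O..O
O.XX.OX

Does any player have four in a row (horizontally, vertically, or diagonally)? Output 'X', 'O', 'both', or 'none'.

none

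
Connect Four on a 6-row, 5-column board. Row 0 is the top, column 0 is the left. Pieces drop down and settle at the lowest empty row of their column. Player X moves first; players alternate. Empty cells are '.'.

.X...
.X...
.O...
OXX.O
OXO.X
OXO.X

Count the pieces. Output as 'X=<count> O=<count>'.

X=8 O=7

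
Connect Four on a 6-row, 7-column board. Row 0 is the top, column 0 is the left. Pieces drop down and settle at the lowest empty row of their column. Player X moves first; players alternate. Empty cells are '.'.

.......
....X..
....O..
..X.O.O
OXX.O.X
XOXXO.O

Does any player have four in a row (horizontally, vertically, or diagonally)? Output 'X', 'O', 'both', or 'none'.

O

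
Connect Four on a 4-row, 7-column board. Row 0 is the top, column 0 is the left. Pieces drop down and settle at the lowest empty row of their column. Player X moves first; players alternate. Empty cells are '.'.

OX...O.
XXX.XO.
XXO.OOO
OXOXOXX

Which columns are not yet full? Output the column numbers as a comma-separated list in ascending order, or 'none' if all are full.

Answer: 2,3,4,6

Derivation:
col 0: top cell = 'O' → FULL
col 1: top cell = 'X' → FULL
col 2: top cell = '.' → open
col 3: top cell = '.' → open
col 4: top cell = '.' → open
col 5: top cell = 'O' → FULL
col 6: top cell = '.' → open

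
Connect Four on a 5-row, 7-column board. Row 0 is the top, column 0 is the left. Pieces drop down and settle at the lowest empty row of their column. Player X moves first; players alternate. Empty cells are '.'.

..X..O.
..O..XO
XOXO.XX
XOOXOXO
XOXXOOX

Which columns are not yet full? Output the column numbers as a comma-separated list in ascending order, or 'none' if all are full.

Answer: 0,1,3,4,6

Derivation:
col 0: top cell = '.' → open
col 1: top cell = '.' → open
col 2: top cell = 'X' → FULL
col 3: top cell = '.' → open
col 4: top cell = '.' → open
col 5: top cell = 'O' → FULL
col 6: top cell = '.' → open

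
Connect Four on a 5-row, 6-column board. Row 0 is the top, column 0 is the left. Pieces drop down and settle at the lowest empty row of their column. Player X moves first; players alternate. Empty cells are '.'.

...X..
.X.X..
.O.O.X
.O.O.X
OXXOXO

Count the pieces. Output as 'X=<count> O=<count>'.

X=8 O=7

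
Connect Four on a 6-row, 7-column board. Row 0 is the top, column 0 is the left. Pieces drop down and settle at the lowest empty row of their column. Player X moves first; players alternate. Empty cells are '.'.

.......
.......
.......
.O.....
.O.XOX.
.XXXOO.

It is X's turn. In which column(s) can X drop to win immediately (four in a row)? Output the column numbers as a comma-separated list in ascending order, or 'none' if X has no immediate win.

col 0: drop X → WIN!
col 1: drop X → no win
col 2: drop X → no win
col 3: drop X → no win
col 4: drop X → no win
col 5: drop X → no win
col 6: drop X → no win

Answer: 0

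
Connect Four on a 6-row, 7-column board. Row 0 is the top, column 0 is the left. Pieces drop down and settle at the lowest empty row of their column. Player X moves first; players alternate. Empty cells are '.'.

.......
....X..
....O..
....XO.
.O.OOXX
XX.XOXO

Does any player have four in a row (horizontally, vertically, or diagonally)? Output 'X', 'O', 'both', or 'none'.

none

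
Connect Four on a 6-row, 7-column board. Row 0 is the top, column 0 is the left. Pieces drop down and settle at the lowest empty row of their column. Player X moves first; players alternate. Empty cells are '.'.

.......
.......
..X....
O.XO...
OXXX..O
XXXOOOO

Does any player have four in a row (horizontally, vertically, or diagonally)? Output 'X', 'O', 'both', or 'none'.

both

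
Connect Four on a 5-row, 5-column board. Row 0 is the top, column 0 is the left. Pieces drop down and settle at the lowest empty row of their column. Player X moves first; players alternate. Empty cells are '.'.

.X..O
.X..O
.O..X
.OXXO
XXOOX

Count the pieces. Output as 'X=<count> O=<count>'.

X=8 O=7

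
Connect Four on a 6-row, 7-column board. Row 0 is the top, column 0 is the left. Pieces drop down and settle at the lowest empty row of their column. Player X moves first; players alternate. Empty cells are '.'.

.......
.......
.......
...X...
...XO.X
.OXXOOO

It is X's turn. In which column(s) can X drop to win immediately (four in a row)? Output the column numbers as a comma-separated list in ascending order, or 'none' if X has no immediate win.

col 0: drop X → no win
col 1: drop X → no win
col 2: drop X → no win
col 3: drop X → WIN!
col 4: drop X → no win
col 5: drop X → no win
col 6: drop X → no win

Answer: 3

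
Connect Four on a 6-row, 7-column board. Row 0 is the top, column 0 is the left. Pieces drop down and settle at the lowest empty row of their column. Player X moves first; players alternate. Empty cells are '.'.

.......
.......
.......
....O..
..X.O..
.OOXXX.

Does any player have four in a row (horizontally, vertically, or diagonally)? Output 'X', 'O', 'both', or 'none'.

none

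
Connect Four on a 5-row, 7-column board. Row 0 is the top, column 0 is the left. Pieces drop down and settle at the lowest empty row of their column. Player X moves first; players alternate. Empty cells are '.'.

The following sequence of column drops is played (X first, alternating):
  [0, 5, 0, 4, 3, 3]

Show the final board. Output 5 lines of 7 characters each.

Move 1: X drops in col 0, lands at row 4
Move 2: O drops in col 5, lands at row 4
Move 3: X drops in col 0, lands at row 3
Move 4: O drops in col 4, lands at row 4
Move 5: X drops in col 3, lands at row 4
Move 6: O drops in col 3, lands at row 3

Answer: .......
.......
.......
X..O...
X..XOO.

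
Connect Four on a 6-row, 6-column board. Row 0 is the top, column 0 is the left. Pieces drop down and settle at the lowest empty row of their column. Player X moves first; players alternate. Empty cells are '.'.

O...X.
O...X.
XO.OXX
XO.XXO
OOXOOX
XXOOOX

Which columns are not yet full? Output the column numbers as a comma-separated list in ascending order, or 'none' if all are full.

Answer: 1,2,3,5

Derivation:
col 0: top cell = 'O' → FULL
col 1: top cell = '.' → open
col 2: top cell = '.' → open
col 3: top cell = '.' → open
col 4: top cell = 'X' → FULL
col 5: top cell = '.' → open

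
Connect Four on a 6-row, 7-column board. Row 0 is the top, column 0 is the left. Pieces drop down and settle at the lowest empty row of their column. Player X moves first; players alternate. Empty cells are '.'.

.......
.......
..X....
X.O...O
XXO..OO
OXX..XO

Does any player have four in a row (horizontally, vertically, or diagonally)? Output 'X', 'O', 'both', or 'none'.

none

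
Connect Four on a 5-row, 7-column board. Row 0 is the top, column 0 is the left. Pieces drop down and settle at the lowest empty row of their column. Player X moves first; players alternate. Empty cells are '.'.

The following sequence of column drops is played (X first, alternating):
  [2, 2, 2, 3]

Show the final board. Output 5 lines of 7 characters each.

Move 1: X drops in col 2, lands at row 4
Move 2: O drops in col 2, lands at row 3
Move 3: X drops in col 2, lands at row 2
Move 4: O drops in col 3, lands at row 4

Answer: .......
.......
..X....
..O....
..XO...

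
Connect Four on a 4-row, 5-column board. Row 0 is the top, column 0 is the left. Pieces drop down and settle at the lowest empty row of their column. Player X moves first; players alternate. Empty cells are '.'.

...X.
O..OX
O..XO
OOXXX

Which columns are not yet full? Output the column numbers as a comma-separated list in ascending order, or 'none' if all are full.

Answer: 0,1,2,4

Derivation:
col 0: top cell = '.' → open
col 1: top cell = '.' → open
col 2: top cell = '.' → open
col 3: top cell = 'X' → FULL
col 4: top cell = '.' → open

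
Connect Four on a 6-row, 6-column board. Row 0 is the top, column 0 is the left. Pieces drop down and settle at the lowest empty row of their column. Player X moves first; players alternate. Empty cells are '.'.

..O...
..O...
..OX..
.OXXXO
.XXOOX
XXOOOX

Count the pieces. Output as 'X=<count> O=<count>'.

X=10 O=10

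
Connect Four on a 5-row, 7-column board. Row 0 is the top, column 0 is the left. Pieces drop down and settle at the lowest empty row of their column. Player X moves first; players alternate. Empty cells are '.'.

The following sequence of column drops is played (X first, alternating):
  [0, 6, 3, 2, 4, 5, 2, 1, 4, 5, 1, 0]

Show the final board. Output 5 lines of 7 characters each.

Move 1: X drops in col 0, lands at row 4
Move 2: O drops in col 6, lands at row 4
Move 3: X drops in col 3, lands at row 4
Move 4: O drops in col 2, lands at row 4
Move 5: X drops in col 4, lands at row 4
Move 6: O drops in col 5, lands at row 4
Move 7: X drops in col 2, lands at row 3
Move 8: O drops in col 1, lands at row 4
Move 9: X drops in col 4, lands at row 3
Move 10: O drops in col 5, lands at row 3
Move 11: X drops in col 1, lands at row 3
Move 12: O drops in col 0, lands at row 3

Answer: .......
.......
.......
OXX.XO.
XOOXXOO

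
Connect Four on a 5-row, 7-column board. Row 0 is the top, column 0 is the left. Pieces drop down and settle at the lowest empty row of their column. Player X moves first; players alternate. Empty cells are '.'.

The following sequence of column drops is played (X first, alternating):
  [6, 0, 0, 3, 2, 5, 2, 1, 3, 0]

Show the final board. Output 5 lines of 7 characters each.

Move 1: X drops in col 6, lands at row 4
Move 2: O drops in col 0, lands at row 4
Move 3: X drops in col 0, lands at row 3
Move 4: O drops in col 3, lands at row 4
Move 5: X drops in col 2, lands at row 4
Move 6: O drops in col 5, lands at row 4
Move 7: X drops in col 2, lands at row 3
Move 8: O drops in col 1, lands at row 4
Move 9: X drops in col 3, lands at row 3
Move 10: O drops in col 0, lands at row 2

Answer: .......
.......
O......
X.XX...
OOXO.OX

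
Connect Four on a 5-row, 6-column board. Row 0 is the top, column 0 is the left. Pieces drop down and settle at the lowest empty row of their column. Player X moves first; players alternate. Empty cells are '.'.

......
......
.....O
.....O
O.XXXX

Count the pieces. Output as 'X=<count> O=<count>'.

X=4 O=3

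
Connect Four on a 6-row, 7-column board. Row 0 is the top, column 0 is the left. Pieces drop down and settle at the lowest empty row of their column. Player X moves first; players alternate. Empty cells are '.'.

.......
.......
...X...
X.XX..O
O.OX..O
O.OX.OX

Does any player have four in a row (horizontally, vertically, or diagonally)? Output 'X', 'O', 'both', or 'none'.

X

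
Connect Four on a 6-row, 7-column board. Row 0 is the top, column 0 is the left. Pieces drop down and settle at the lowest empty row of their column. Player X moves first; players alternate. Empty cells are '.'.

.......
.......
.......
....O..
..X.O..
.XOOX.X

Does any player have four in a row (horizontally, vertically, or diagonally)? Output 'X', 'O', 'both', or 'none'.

none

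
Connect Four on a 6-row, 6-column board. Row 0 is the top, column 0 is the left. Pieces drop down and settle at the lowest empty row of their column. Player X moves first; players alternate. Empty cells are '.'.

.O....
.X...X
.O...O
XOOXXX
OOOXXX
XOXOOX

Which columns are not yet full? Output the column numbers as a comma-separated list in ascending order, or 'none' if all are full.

Answer: 0,2,3,4,5

Derivation:
col 0: top cell = '.' → open
col 1: top cell = 'O' → FULL
col 2: top cell = '.' → open
col 3: top cell = '.' → open
col 4: top cell = '.' → open
col 5: top cell = '.' → open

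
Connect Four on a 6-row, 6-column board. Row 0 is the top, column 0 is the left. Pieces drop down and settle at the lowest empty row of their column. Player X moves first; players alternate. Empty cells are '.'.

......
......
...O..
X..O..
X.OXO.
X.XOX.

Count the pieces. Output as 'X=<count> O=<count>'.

X=6 O=5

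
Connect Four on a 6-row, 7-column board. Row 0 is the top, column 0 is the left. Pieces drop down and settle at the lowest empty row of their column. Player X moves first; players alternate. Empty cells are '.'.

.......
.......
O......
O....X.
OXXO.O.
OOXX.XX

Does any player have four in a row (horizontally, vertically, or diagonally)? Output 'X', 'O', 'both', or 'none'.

O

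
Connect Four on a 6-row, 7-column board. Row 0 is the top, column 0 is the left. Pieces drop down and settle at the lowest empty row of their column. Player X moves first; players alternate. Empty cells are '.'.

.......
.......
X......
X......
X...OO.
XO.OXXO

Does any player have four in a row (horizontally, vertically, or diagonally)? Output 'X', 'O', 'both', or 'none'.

X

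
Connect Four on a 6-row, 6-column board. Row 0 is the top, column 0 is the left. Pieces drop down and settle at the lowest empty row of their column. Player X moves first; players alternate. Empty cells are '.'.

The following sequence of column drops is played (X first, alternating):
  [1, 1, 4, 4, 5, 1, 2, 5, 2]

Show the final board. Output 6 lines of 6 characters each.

Answer: ......
......
......
.O....
.OX.OO
.XX.XX

Derivation:
Move 1: X drops in col 1, lands at row 5
Move 2: O drops in col 1, lands at row 4
Move 3: X drops in col 4, lands at row 5
Move 4: O drops in col 4, lands at row 4
Move 5: X drops in col 5, lands at row 5
Move 6: O drops in col 1, lands at row 3
Move 7: X drops in col 2, lands at row 5
Move 8: O drops in col 5, lands at row 4
Move 9: X drops in col 2, lands at row 4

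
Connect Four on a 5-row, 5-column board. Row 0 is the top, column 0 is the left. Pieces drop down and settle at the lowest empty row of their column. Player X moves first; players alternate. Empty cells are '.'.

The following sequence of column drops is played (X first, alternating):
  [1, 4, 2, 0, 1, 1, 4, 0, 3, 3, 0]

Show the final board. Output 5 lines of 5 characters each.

Answer: .....
.....
XO...
OX.OX
OXXXO

Derivation:
Move 1: X drops in col 1, lands at row 4
Move 2: O drops in col 4, lands at row 4
Move 3: X drops in col 2, lands at row 4
Move 4: O drops in col 0, lands at row 4
Move 5: X drops in col 1, lands at row 3
Move 6: O drops in col 1, lands at row 2
Move 7: X drops in col 4, lands at row 3
Move 8: O drops in col 0, lands at row 3
Move 9: X drops in col 3, lands at row 4
Move 10: O drops in col 3, lands at row 3
Move 11: X drops in col 0, lands at row 2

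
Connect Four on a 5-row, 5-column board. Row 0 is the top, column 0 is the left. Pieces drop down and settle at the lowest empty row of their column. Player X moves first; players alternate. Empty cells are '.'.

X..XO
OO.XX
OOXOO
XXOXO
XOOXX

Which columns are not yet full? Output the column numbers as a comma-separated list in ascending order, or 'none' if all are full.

col 0: top cell = 'X' → FULL
col 1: top cell = '.' → open
col 2: top cell = '.' → open
col 3: top cell = 'X' → FULL
col 4: top cell = 'O' → FULL

Answer: 1,2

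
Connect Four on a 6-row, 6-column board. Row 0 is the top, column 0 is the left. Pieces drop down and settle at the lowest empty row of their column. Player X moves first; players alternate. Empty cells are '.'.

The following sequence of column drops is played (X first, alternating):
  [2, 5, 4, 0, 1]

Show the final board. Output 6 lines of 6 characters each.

Answer: ......
......
......
......
......
OXX.XO

Derivation:
Move 1: X drops in col 2, lands at row 5
Move 2: O drops in col 5, lands at row 5
Move 3: X drops in col 4, lands at row 5
Move 4: O drops in col 0, lands at row 5
Move 5: X drops in col 1, lands at row 5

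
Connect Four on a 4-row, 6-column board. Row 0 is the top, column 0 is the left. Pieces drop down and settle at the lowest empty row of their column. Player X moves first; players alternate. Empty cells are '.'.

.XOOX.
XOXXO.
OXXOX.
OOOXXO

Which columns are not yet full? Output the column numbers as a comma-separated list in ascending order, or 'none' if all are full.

Answer: 0,5

Derivation:
col 0: top cell = '.' → open
col 1: top cell = 'X' → FULL
col 2: top cell = 'O' → FULL
col 3: top cell = 'O' → FULL
col 4: top cell = 'X' → FULL
col 5: top cell = '.' → open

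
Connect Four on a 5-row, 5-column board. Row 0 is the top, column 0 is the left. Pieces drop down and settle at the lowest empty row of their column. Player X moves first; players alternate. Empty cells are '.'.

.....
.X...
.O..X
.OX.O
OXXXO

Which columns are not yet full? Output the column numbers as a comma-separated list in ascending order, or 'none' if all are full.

col 0: top cell = '.' → open
col 1: top cell = '.' → open
col 2: top cell = '.' → open
col 3: top cell = '.' → open
col 4: top cell = '.' → open

Answer: 0,1,2,3,4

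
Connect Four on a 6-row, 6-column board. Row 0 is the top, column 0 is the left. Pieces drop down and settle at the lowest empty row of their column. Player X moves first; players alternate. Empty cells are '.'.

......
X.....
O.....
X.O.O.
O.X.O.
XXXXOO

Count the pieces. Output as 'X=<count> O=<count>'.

X=7 O=7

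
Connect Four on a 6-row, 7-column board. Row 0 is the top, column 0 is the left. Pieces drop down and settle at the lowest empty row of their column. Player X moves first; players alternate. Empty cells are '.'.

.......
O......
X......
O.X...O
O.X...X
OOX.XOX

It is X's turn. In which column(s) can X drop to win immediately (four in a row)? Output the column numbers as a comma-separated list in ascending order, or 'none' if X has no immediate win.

col 0: drop X → no win
col 1: drop X → no win
col 2: drop X → WIN!
col 3: drop X → no win
col 4: drop X → no win
col 5: drop X → no win
col 6: drop X → no win

Answer: 2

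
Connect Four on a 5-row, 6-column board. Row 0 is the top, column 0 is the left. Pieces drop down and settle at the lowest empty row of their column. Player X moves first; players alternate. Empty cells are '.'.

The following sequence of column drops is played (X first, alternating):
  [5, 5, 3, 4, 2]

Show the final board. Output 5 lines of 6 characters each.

Move 1: X drops in col 5, lands at row 4
Move 2: O drops in col 5, lands at row 3
Move 3: X drops in col 3, lands at row 4
Move 4: O drops in col 4, lands at row 4
Move 5: X drops in col 2, lands at row 4

Answer: ......
......
......
.....O
..XXOX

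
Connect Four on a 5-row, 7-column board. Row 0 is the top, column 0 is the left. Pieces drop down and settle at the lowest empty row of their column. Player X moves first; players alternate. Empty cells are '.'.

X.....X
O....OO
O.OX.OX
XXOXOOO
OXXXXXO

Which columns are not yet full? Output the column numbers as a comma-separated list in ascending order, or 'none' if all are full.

col 0: top cell = 'X' → FULL
col 1: top cell = '.' → open
col 2: top cell = '.' → open
col 3: top cell = '.' → open
col 4: top cell = '.' → open
col 5: top cell = '.' → open
col 6: top cell = 'X' → FULL

Answer: 1,2,3,4,5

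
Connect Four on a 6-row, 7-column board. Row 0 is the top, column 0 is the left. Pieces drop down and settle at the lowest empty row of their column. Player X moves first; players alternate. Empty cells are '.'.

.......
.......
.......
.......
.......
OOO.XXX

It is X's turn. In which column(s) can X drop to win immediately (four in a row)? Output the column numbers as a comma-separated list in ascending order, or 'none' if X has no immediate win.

col 0: drop X → no win
col 1: drop X → no win
col 2: drop X → no win
col 3: drop X → WIN!
col 4: drop X → no win
col 5: drop X → no win
col 6: drop X → no win

Answer: 3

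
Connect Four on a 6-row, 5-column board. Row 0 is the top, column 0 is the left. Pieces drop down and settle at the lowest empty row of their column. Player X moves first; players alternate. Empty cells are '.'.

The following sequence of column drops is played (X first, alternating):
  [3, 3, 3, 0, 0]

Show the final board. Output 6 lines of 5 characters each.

Answer: .....
.....
.....
...X.
X..O.
O..X.

Derivation:
Move 1: X drops in col 3, lands at row 5
Move 2: O drops in col 3, lands at row 4
Move 3: X drops in col 3, lands at row 3
Move 4: O drops in col 0, lands at row 5
Move 5: X drops in col 0, lands at row 4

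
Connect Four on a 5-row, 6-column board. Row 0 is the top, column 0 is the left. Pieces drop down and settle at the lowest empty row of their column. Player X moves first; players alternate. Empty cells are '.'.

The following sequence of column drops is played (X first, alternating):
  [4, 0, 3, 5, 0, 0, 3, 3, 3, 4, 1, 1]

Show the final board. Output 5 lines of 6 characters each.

Move 1: X drops in col 4, lands at row 4
Move 2: O drops in col 0, lands at row 4
Move 3: X drops in col 3, lands at row 4
Move 4: O drops in col 5, lands at row 4
Move 5: X drops in col 0, lands at row 3
Move 6: O drops in col 0, lands at row 2
Move 7: X drops in col 3, lands at row 3
Move 8: O drops in col 3, lands at row 2
Move 9: X drops in col 3, lands at row 1
Move 10: O drops in col 4, lands at row 3
Move 11: X drops in col 1, lands at row 4
Move 12: O drops in col 1, lands at row 3

Answer: ......
...X..
O..O..
XO.XO.
OX.XXO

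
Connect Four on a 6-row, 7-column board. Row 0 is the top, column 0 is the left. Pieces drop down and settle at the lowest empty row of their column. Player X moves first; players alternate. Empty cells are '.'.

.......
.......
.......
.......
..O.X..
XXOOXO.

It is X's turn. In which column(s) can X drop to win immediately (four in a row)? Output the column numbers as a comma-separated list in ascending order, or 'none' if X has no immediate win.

col 0: drop X → no win
col 1: drop X → no win
col 2: drop X → no win
col 3: drop X → no win
col 4: drop X → no win
col 5: drop X → no win
col 6: drop X → no win

Answer: none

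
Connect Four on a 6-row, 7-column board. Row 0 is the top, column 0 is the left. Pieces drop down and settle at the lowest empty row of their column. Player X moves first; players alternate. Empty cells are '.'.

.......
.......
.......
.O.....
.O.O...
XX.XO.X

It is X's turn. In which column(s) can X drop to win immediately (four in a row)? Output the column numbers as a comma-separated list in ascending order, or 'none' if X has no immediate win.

Answer: 2

Derivation:
col 0: drop X → no win
col 1: drop X → no win
col 2: drop X → WIN!
col 3: drop X → no win
col 4: drop X → no win
col 5: drop X → no win
col 6: drop X → no win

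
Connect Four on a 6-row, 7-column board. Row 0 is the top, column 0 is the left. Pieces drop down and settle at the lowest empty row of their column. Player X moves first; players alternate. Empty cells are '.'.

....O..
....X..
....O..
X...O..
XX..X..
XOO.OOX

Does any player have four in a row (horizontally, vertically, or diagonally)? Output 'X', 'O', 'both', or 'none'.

none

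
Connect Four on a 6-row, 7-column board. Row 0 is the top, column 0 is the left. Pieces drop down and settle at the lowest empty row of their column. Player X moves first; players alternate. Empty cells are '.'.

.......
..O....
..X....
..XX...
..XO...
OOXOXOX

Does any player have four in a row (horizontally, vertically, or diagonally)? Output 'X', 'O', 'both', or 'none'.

X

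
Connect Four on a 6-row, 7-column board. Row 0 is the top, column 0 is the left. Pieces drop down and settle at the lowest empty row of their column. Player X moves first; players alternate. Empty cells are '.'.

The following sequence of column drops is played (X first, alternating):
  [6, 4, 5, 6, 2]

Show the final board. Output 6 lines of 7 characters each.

Move 1: X drops in col 6, lands at row 5
Move 2: O drops in col 4, lands at row 5
Move 3: X drops in col 5, lands at row 5
Move 4: O drops in col 6, lands at row 4
Move 5: X drops in col 2, lands at row 5

Answer: .......
.......
.......
.......
......O
..X.OXX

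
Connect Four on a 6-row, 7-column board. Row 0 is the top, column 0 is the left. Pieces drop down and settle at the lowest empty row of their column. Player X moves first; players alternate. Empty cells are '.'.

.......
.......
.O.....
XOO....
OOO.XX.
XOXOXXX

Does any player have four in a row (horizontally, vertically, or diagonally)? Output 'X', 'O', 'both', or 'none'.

O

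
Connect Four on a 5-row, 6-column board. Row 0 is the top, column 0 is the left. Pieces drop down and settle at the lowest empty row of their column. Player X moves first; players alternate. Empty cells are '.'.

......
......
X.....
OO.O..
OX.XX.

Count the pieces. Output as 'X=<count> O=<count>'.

X=4 O=4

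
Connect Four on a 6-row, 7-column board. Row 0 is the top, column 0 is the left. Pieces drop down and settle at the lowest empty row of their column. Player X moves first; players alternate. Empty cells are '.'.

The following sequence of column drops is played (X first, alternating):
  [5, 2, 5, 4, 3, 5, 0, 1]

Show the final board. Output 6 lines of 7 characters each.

Move 1: X drops in col 5, lands at row 5
Move 2: O drops in col 2, lands at row 5
Move 3: X drops in col 5, lands at row 4
Move 4: O drops in col 4, lands at row 5
Move 5: X drops in col 3, lands at row 5
Move 6: O drops in col 5, lands at row 3
Move 7: X drops in col 0, lands at row 5
Move 8: O drops in col 1, lands at row 5

Answer: .......
.......
.......
.....O.
.....X.
XOOXOX.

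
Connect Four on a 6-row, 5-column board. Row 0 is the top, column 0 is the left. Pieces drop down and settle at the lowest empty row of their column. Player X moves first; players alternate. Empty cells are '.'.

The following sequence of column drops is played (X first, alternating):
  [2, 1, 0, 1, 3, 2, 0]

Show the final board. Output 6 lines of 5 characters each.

Move 1: X drops in col 2, lands at row 5
Move 2: O drops in col 1, lands at row 5
Move 3: X drops in col 0, lands at row 5
Move 4: O drops in col 1, lands at row 4
Move 5: X drops in col 3, lands at row 5
Move 6: O drops in col 2, lands at row 4
Move 7: X drops in col 0, lands at row 4

Answer: .....
.....
.....
.....
XOO..
XOXX.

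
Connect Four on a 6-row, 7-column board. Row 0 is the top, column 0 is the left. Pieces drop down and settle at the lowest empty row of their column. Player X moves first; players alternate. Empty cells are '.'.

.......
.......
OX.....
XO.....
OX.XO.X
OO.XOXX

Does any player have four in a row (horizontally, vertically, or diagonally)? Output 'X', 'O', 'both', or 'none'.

none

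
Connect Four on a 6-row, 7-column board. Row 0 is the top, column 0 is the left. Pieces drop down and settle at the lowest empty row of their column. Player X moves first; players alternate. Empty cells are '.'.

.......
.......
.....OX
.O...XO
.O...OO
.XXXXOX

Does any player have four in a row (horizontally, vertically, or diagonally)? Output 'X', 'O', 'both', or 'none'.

X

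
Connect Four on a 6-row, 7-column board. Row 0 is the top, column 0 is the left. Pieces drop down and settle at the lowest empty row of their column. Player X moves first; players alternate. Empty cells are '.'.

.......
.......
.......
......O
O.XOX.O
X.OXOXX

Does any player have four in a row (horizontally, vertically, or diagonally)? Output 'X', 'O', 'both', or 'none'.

none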